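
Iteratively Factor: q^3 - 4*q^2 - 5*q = (q)*(q^2 - 4*q - 5) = q*(q + 1)*(q - 5)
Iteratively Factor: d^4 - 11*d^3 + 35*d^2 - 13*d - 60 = (d - 3)*(d^3 - 8*d^2 + 11*d + 20) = (d - 5)*(d - 3)*(d^2 - 3*d - 4) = (d - 5)*(d - 3)*(d + 1)*(d - 4)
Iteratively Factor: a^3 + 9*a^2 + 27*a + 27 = (a + 3)*(a^2 + 6*a + 9) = (a + 3)^2*(a + 3)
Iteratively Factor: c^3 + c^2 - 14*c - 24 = (c + 3)*(c^2 - 2*c - 8) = (c + 2)*(c + 3)*(c - 4)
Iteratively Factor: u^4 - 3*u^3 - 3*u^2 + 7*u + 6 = (u + 1)*(u^3 - 4*u^2 + u + 6) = (u - 2)*(u + 1)*(u^2 - 2*u - 3) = (u - 2)*(u + 1)^2*(u - 3)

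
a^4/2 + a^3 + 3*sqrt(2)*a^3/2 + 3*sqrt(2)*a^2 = a^2*(a/2 + 1)*(a + 3*sqrt(2))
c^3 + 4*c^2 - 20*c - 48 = (c - 4)*(c + 2)*(c + 6)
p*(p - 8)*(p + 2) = p^3 - 6*p^2 - 16*p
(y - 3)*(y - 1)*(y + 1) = y^3 - 3*y^2 - y + 3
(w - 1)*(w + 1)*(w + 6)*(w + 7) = w^4 + 13*w^3 + 41*w^2 - 13*w - 42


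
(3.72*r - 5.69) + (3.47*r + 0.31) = 7.19*r - 5.38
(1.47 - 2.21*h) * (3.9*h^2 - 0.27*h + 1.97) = -8.619*h^3 + 6.3297*h^2 - 4.7506*h + 2.8959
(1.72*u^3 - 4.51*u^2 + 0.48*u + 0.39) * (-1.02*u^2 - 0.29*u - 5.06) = -1.7544*u^5 + 4.1014*u^4 - 7.8849*u^3 + 22.2836*u^2 - 2.5419*u - 1.9734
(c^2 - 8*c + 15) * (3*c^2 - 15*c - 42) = 3*c^4 - 39*c^3 + 123*c^2 + 111*c - 630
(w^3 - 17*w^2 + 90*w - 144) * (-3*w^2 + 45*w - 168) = -3*w^5 + 96*w^4 - 1203*w^3 + 7338*w^2 - 21600*w + 24192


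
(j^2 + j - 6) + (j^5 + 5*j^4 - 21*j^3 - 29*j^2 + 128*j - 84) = j^5 + 5*j^4 - 21*j^3 - 28*j^2 + 129*j - 90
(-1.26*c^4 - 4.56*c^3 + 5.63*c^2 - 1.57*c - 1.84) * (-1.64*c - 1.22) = 2.0664*c^5 + 9.0156*c^4 - 3.67*c^3 - 4.2938*c^2 + 4.933*c + 2.2448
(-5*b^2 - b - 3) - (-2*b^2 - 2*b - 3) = -3*b^2 + b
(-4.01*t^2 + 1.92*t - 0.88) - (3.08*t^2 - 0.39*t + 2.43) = -7.09*t^2 + 2.31*t - 3.31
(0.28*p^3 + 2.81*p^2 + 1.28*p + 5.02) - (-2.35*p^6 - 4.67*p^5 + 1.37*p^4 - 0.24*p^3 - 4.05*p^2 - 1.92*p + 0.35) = 2.35*p^6 + 4.67*p^5 - 1.37*p^4 + 0.52*p^3 + 6.86*p^2 + 3.2*p + 4.67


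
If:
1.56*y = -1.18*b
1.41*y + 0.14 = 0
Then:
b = 0.13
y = -0.10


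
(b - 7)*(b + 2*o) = b^2 + 2*b*o - 7*b - 14*o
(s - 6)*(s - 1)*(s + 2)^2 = s^4 - 3*s^3 - 18*s^2 - 4*s + 24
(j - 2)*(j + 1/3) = j^2 - 5*j/3 - 2/3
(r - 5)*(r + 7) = r^2 + 2*r - 35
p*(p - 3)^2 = p^3 - 6*p^2 + 9*p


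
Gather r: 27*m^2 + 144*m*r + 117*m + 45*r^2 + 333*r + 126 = 27*m^2 + 117*m + 45*r^2 + r*(144*m + 333) + 126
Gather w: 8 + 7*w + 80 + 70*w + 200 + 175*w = 252*w + 288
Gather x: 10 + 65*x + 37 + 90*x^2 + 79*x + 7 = 90*x^2 + 144*x + 54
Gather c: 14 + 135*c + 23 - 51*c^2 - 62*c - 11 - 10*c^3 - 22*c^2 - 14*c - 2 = -10*c^3 - 73*c^2 + 59*c + 24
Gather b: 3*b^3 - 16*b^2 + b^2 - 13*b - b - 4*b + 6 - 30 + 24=3*b^3 - 15*b^2 - 18*b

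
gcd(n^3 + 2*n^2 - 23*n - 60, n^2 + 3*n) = n + 3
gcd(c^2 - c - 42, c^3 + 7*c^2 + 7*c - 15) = 1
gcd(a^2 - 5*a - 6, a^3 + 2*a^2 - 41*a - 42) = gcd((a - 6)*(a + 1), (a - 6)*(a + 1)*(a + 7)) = a^2 - 5*a - 6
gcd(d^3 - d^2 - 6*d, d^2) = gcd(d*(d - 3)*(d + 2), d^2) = d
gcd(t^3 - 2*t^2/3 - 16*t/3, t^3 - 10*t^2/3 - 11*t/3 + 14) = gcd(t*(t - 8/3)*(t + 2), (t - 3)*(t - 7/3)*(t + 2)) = t + 2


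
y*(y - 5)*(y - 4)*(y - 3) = y^4 - 12*y^3 + 47*y^2 - 60*y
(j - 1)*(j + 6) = j^2 + 5*j - 6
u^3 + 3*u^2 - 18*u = u*(u - 3)*(u + 6)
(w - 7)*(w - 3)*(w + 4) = w^3 - 6*w^2 - 19*w + 84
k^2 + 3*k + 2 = (k + 1)*(k + 2)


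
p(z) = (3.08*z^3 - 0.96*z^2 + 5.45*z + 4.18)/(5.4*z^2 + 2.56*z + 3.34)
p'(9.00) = 0.56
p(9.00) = 4.79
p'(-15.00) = 0.57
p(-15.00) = -9.06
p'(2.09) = 0.34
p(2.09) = 1.22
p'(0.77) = -0.27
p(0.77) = 1.08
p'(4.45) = 0.52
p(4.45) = 2.31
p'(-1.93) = 0.64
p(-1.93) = -1.73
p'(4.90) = 0.53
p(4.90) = 2.54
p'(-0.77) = 2.17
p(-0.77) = -0.44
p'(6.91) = 0.55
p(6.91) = 3.63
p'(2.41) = 0.39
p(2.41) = 1.34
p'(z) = (-10.8*z - 2.56)*(3.08*z^3 - 0.96*z^2 + 5.45*z + 4.18)/(5.4*z^2 + 2.56*z + 3.34)^2 + (9.24*z^2 - 1.92*z + 5.45)/(5.4*z^2 + 2.56*z + 3.34) = (16.632*z^4 + 15.7696*z^3 - 1.026*z^2 - 51.5568*z + 7.5022)/(29.16*z^4 + 27.648*z^3 + 42.6256*z^2 + 17.1008*z + 11.1556)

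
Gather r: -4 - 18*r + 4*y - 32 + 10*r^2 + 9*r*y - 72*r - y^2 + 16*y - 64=10*r^2 + r*(9*y - 90) - y^2 + 20*y - 100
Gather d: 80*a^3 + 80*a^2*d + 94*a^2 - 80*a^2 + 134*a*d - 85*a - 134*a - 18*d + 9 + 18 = 80*a^3 + 14*a^2 - 219*a + d*(80*a^2 + 134*a - 18) + 27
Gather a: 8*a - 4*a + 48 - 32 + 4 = 4*a + 20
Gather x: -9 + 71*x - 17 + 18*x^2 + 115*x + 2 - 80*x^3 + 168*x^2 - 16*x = -80*x^3 + 186*x^2 + 170*x - 24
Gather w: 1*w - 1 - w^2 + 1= -w^2 + w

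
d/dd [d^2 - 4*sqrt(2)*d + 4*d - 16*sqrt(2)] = 2*d - 4*sqrt(2) + 4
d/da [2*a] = 2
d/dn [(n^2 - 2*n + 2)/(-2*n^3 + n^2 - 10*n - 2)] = 2*(n^4 - 4*n^3 + 2*n^2 - 4*n + 12)/(4*n^6 - 4*n^5 + 41*n^4 - 12*n^3 + 96*n^2 + 40*n + 4)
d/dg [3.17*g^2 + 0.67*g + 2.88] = 6.34*g + 0.67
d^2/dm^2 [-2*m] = 0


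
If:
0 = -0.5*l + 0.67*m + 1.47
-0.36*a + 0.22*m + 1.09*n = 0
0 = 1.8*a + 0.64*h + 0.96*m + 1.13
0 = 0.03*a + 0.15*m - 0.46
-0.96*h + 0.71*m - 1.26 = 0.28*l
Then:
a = -2.16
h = -0.95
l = 7.63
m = 3.50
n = -1.42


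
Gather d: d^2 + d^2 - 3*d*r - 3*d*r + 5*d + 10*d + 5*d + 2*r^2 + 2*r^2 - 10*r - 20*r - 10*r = 2*d^2 + d*(20 - 6*r) + 4*r^2 - 40*r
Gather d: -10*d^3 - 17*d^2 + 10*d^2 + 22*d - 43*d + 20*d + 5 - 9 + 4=-10*d^3 - 7*d^2 - d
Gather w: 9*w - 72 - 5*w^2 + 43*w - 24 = -5*w^2 + 52*w - 96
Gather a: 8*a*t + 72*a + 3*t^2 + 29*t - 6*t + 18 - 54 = a*(8*t + 72) + 3*t^2 + 23*t - 36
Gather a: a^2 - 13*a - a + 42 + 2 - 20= a^2 - 14*a + 24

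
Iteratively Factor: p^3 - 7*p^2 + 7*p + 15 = (p - 3)*(p^2 - 4*p - 5) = (p - 5)*(p - 3)*(p + 1)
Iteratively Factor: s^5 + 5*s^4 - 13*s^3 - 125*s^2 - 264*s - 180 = (s + 2)*(s^4 + 3*s^3 - 19*s^2 - 87*s - 90) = (s + 2)*(s + 3)*(s^3 - 19*s - 30) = (s - 5)*(s + 2)*(s + 3)*(s^2 + 5*s + 6) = (s - 5)*(s + 2)^2*(s + 3)*(s + 3)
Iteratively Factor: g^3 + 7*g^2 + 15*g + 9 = (g + 3)*(g^2 + 4*g + 3) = (g + 1)*(g + 3)*(g + 3)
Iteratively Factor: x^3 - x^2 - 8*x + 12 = (x - 2)*(x^2 + x - 6) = (x - 2)^2*(x + 3)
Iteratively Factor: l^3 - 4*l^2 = (l - 4)*(l^2) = l*(l - 4)*(l)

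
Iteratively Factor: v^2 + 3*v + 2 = (v + 1)*(v + 2)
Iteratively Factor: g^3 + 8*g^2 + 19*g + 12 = (g + 1)*(g^2 + 7*g + 12) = (g + 1)*(g + 4)*(g + 3)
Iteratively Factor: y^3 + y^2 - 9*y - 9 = (y + 1)*(y^2 - 9) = (y + 1)*(y + 3)*(y - 3)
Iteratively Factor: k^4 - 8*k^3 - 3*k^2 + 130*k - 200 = (k + 4)*(k^3 - 12*k^2 + 45*k - 50) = (k - 5)*(k + 4)*(k^2 - 7*k + 10) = (k - 5)*(k - 2)*(k + 4)*(k - 5)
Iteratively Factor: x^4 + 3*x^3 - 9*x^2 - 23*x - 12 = (x + 4)*(x^3 - x^2 - 5*x - 3) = (x - 3)*(x + 4)*(x^2 + 2*x + 1) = (x - 3)*(x + 1)*(x + 4)*(x + 1)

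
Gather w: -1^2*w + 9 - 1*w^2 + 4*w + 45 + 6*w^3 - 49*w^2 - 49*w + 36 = 6*w^3 - 50*w^2 - 46*w + 90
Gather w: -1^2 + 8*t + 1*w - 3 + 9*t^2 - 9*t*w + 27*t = 9*t^2 + 35*t + w*(1 - 9*t) - 4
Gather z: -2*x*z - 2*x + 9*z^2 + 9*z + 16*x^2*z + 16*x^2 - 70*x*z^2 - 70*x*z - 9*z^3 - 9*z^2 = 16*x^2 - 70*x*z^2 - 2*x - 9*z^3 + z*(16*x^2 - 72*x + 9)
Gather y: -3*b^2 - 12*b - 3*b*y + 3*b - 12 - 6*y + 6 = -3*b^2 - 9*b + y*(-3*b - 6) - 6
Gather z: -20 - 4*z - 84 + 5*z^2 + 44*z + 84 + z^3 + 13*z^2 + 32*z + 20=z^3 + 18*z^2 + 72*z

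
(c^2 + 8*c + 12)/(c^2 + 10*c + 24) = (c + 2)/(c + 4)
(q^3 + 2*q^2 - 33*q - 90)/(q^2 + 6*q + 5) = (q^2 - 3*q - 18)/(q + 1)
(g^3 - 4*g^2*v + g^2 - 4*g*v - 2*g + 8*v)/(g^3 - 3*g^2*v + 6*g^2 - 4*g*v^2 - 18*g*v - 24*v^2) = (g^2 + g - 2)/(g^2 + g*v + 6*g + 6*v)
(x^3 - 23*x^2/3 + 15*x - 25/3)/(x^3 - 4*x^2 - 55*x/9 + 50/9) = 3*(3*x^2 - 8*x + 5)/(9*x^2 + 9*x - 10)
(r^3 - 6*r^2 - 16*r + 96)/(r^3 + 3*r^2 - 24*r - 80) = (r^2 - 10*r + 24)/(r^2 - r - 20)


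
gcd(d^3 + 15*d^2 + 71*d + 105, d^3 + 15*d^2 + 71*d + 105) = d^3 + 15*d^2 + 71*d + 105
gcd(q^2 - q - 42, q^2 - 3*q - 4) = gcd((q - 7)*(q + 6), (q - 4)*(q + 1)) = 1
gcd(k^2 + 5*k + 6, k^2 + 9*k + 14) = k + 2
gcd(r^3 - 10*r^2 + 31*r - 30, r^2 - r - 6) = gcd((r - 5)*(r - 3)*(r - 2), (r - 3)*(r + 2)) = r - 3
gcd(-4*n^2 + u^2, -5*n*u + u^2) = 1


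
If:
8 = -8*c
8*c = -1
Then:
No Solution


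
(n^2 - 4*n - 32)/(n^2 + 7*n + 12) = (n - 8)/(n + 3)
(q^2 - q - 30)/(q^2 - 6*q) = (q + 5)/q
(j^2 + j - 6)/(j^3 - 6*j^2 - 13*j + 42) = 1/(j - 7)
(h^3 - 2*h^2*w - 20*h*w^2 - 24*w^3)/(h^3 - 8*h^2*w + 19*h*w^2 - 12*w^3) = (h^3 - 2*h^2*w - 20*h*w^2 - 24*w^3)/(h^3 - 8*h^2*w + 19*h*w^2 - 12*w^3)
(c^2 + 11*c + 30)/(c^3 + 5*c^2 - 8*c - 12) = (c + 5)/(c^2 - c - 2)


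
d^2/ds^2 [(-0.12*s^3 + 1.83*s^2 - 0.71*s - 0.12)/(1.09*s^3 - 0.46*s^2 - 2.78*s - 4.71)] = (4.22811000000001*s^6 - 7.24305*s^5 + 26.30388*s^4 + 121.87461*s^3 - 74.92824*s^2 - 11.35998*s + 98.45217)/(1.295029*s^9 - 1.639578*s^8 - 9.216822*s^7 - 8.521837*s^6 + 37.676688*s^5 + 71.978352*s^4 + 14.918167*s^3 - 139.81635*s^2 - 185.015394*s - 104.487111)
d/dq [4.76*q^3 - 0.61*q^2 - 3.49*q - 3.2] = 14.28*q^2 - 1.22*q - 3.49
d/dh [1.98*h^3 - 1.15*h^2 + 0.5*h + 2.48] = 5.94*h^2 - 2.3*h + 0.5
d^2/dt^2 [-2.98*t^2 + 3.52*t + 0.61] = -5.96000000000000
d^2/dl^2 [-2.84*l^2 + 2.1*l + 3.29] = -5.68000000000000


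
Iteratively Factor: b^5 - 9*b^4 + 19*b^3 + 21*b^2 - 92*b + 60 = (b - 2)*(b^4 - 7*b^3 + 5*b^2 + 31*b - 30) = (b - 5)*(b - 2)*(b^3 - 2*b^2 - 5*b + 6) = (b - 5)*(b - 3)*(b - 2)*(b^2 + b - 2) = (b - 5)*(b - 3)*(b - 2)*(b + 2)*(b - 1)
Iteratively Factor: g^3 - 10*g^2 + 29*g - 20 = (g - 5)*(g^2 - 5*g + 4) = (g - 5)*(g - 4)*(g - 1)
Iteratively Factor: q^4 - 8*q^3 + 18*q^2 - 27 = (q - 3)*(q^3 - 5*q^2 + 3*q + 9) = (q - 3)^2*(q^2 - 2*q - 3) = (q - 3)^3*(q + 1)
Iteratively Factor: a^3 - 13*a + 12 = (a - 1)*(a^2 + a - 12) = (a - 3)*(a - 1)*(a + 4)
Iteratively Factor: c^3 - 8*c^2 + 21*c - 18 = (c - 3)*(c^2 - 5*c + 6) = (c - 3)*(c - 2)*(c - 3)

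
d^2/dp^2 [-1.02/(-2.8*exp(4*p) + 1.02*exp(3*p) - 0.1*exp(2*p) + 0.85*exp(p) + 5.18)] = ((-45.696*exp(3*p) + 9.3636*exp(2*p) - 0.408*exp(p) + 0.867)*(-2.8*exp(4*p) + 1.02*exp(3*p) - 0.1*exp(2*p) + 0.85*exp(p) + 5.18) - 1.02*(11.2*exp(3*p) - 3.06*exp(2*p) + 0.2*exp(p) - 0.85)*(22.4*exp(3*p) - 6.12*exp(2*p) + 0.4*exp(p) - 1.7)*exp(p))*exp(p)/(-2.8*exp(4*p) + 1.02*exp(3*p) - 0.1*exp(2*p) + 0.85*exp(p) + 5.18)^3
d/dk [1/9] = 0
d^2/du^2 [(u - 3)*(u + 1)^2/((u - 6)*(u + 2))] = 2*(19*u^3 + 99*u^2 + 288*u + 12)/(u^6 - 12*u^5 + 12*u^4 + 224*u^3 - 144*u^2 - 1728*u - 1728)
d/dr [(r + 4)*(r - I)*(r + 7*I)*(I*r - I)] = 4*I*r^3 + 9*r^2*(-2 + I) + 6*r*(-6 + I) + 24 + 21*I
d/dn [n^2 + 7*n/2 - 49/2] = 2*n + 7/2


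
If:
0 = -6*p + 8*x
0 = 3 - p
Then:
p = 3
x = 9/4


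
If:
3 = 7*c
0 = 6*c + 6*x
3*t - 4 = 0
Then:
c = 3/7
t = 4/3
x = -3/7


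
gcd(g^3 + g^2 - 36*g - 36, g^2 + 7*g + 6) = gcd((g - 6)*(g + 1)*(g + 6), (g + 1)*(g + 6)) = g^2 + 7*g + 6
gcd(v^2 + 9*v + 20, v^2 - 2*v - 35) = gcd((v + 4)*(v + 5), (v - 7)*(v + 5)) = v + 5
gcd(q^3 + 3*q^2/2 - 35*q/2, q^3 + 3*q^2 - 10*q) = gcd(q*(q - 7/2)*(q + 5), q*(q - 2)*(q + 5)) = q^2 + 5*q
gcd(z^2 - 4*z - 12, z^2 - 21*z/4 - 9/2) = z - 6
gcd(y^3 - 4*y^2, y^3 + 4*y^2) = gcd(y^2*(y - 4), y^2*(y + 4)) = y^2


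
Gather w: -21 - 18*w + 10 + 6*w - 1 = -12*w - 12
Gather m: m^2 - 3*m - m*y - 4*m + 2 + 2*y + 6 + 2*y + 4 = m^2 + m*(-y - 7) + 4*y + 12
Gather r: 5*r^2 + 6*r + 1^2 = 5*r^2 + 6*r + 1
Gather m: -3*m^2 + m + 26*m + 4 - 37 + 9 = -3*m^2 + 27*m - 24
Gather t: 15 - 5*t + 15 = 30 - 5*t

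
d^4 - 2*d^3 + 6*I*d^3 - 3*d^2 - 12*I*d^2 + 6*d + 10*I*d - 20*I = (d - 2)*(d - I)*(d + 2*I)*(d + 5*I)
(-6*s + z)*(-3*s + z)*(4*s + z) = 72*s^3 - 18*s^2*z - 5*s*z^2 + z^3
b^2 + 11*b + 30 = (b + 5)*(b + 6)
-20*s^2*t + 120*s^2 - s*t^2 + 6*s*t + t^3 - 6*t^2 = (-5*s + t)*(4*s + t)*(t - 6)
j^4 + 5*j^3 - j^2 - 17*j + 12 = (j - 1)^2*(j + 3)*(j + 4)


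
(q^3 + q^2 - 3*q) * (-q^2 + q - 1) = -q^5 + 3*q^3 - 4*q^2 + 3*q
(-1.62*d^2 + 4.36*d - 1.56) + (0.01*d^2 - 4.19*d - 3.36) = -1.61*d^2 + 0.17*d - 4.92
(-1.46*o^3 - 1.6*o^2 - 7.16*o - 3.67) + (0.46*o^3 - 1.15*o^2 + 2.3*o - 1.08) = -1.0*o^3 - 2.75*o^2 - 4.86*o - 4.75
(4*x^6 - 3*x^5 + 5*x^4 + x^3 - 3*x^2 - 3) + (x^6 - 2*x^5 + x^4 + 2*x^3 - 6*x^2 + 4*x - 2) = 5*x^6 - 5*x^5 + 6*x^4 + 3*x^3 - 9*x^2 + 4*x - 5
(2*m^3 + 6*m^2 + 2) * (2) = 4*m^3 + 12*m^2 + 4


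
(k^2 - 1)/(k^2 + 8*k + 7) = (k - 1)/(k + 7)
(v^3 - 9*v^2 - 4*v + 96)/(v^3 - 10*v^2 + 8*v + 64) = (v + 3)/(v + 2)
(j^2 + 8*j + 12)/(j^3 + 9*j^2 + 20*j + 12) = 1/(j + 1)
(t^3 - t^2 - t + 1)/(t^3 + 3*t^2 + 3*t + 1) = (t^2 - 2*t + 1)/(t^2 + 2*t + 1)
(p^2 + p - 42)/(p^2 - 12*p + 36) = (p + 7)/(p - 6)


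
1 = 1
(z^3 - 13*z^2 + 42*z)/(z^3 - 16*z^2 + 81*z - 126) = z/(z - 3)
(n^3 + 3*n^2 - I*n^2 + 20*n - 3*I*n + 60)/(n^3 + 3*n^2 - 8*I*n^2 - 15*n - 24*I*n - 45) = (n + 4*I)/(n - 3*I)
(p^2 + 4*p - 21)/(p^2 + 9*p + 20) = (p^2 + 4*p - 21)/(p^2 + 9*p + 20)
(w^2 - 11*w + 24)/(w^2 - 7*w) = (w^2 - 11*w + 24)/(w*(w - 7))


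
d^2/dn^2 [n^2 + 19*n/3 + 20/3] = 2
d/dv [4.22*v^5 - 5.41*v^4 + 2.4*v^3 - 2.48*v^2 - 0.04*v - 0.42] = 21.1*v^4 - 21.64*v^3 + 7.2*v^2 - 4.96*v - 0.04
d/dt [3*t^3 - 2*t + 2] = 9*t^2 - 2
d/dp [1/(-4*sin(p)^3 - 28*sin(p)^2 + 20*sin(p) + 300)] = (3*sin(p) - 1)*cos(p)/(4*(sin(p) - 3)^2*(sin(p) + 5)^3)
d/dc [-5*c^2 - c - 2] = -10*c - 1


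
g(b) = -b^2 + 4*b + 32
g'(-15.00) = 34.00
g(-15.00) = -253.00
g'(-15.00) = 34.00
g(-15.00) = -253.00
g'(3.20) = -2.40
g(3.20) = 34.56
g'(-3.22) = 10.44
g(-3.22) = 8.75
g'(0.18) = 3.64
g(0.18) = 32.69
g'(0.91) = 2.18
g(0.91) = 34.81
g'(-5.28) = 14.56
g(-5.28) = -17.00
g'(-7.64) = 19.28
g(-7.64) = -56.93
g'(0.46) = 3.08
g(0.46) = 33.63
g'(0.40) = 3.20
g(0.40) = 33.44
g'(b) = 4 - 2*b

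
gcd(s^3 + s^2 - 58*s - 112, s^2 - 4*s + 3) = 1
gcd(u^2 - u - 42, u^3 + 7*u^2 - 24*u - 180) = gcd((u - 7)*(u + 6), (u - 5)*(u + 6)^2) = u + 6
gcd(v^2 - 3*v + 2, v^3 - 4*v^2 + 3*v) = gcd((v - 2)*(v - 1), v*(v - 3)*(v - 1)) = v - 1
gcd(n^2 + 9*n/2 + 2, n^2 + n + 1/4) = n + 1/2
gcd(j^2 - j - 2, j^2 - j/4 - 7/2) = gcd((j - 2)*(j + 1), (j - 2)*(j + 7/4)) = j - 2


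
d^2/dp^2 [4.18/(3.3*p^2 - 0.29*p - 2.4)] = (91.0404*p^2 - 8.00052*p - 4.18*(6.6*p - 0.29)*(13.2*p - 0.58) - 66.2112)/(-3.3*p^2 + 0.29*p + 2.4)^3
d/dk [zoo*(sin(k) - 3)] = zoo*cos(k)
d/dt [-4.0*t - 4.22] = -4.00000000000000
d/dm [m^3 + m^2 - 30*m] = 3*m^2 + 2*m - 30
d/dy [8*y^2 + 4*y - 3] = 16*y + 4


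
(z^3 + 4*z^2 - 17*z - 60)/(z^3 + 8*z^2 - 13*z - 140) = (z + 3)/(z + 7)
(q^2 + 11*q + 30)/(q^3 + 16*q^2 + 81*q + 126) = (q + 5)/(q^2 + 10*q + 21)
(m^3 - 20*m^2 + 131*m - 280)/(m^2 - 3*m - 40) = (m^2 - 12*m + 35)/(m + 5)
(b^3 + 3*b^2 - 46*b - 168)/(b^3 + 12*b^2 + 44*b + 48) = (b - 7)/(b + 2)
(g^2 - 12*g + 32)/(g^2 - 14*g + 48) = (g - 4)/(g - 6)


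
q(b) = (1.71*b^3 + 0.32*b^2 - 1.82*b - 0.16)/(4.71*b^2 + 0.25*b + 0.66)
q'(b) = (-9.42*b - 0.25)*(1.71*b^3 + 0.32*b^2 - 1.82*b - 0.16)/(4.71*b^2 + 0.25*b + 0.66)^2 + (5.13*b^2 + 0.64*b - 1.82)/(4.71*b^2 + 0.25*b + 0.66) = (8.0541*b^4 + 0.855*b^3 + 12.038*b^2 + 1.9296*b - 1.1612)/(22.1841*b^4 + 2.355*b^3 + 6.2797*b^2 + 0.33*b + 0.4356)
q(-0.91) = 0.11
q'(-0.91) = 0.64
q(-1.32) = -0.13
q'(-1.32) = 0.55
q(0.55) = -0.35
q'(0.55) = 0.90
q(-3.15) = -0.96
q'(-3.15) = 0.40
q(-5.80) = -1.98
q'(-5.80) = 0.38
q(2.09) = 0.60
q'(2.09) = 0.46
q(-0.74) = 0.22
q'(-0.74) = 0.65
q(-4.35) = -1.43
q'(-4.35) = 0.39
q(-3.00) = -0.90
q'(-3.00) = 0.41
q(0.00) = -0.24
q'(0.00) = -2.67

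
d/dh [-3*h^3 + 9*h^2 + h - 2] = -9*h^2 + 18*h + 1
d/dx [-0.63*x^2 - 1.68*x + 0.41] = -1.26*x - 1.68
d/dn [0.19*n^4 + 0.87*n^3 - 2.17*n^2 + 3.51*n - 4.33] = 0.76*n^3 + 2.61*n^2 - 4.34*n + 3.51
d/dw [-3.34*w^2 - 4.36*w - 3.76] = -6.68*w - 4.36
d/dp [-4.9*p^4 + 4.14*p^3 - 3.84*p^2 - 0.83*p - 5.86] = -19.6*p^3 + 12.42*p^2 - 7.68*p - 0.83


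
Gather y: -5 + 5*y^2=5*y^2 - 5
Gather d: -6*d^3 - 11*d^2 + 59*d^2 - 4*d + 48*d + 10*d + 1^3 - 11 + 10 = -6*d^3 + 48*d^2 + 54*d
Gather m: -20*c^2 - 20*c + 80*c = -20*c^2 + 60*c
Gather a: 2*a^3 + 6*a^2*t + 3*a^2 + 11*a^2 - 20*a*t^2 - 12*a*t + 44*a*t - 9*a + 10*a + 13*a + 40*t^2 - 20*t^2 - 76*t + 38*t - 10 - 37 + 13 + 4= 2*a^3 + a^2*(6*t + 14) + a*(-20*t^2 + 32*t + 14) + 20*t^2 - 38*t - 30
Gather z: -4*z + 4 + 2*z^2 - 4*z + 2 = 2*z^2 - 8*z + 6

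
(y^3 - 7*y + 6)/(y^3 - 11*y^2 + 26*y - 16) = (y + 3)/(y - 8)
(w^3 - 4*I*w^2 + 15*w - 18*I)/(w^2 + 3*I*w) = w - 7*I - 6/w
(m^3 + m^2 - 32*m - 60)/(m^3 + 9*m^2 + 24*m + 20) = (m - 6)/(m + 2)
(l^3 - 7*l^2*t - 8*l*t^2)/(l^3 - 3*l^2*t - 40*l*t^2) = (l + t)/(l + 5*t)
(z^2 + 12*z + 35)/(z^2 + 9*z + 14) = (z + 5)/(z + 2)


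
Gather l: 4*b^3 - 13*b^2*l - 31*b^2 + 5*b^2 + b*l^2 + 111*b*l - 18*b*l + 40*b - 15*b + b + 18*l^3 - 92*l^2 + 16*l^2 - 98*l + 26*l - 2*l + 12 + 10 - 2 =4*b^3 - 26*b^2 + 26*b + 18*l^3 + l^2*(b - 76) + l*(-13*b^2 + 93*b - 74) + 20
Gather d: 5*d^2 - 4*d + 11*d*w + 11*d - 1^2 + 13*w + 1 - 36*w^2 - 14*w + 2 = 5*d^2 + d*(11*w + 7) - 36*w^2 - w + 2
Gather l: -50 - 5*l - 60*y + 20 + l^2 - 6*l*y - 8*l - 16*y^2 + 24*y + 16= l^2 + l*(-6*y - 13) - 16*y^2 - 36*y - 14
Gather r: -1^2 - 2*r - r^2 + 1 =-r^2 - 2*r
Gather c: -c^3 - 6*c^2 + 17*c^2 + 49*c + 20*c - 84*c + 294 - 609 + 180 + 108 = -c^3 + 11*c^2 - 15*c - 27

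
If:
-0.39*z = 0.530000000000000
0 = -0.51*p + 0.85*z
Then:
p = -2.26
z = -1.36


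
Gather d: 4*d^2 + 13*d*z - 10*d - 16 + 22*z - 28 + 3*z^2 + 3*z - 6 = 4*d^2 + d*(13*z - 10) + 3*z^2 + 25*z - 50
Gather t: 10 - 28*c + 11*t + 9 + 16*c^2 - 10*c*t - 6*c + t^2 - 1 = 16*c^2 - 34*c + t^2 + t*(11 - 10*c) + 18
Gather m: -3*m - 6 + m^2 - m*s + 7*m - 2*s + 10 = m^2 + m*(4 - s) - 2*s + 4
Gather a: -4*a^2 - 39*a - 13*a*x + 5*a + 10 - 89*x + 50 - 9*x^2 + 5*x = -4*a^2 + a*(-13*x - 34) - 9*x^2 - 84*x + 60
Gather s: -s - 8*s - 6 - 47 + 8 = -9*s - 45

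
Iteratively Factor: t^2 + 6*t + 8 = (t + 4)*(t + 2)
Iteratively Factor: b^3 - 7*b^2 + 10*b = (b - 2)*(b^2 - 5*b) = b*(b - 2)*(b - 5)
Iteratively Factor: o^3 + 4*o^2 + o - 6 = (o + 3)*(o^2 + o - 2) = (o + 2)*(o + 3)*(o - 1)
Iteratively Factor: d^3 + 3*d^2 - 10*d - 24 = (d + 2)*(d^2 + d - 12) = (d + 2)*(d + 4)*(d - 3)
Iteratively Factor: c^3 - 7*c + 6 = (c - 2)*(c^2 + 2*c - 3) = (c - 2)*(c - 1)*(c + 3)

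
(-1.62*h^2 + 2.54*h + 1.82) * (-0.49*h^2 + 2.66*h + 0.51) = 0.7938*h^4 - 5.5538*h^3 + 5.0384*h^2 + 6.1366*h + 0.9282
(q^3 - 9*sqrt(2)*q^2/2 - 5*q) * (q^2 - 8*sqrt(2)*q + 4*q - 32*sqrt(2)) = q^5 - 25*sqrt(2)*q^4/2 + 4*q^4 - 50*sqrt(2)*q^3 + 67*q^3 + 40*sqrt(2)*q^2 + 268*q^2 + 160*sqrt(2)*q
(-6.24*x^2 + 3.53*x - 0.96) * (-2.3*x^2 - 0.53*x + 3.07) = 14.352*x^4 - 4.8118*x^3 - 18.8197*x^2 + 11.3459*x - 2.9472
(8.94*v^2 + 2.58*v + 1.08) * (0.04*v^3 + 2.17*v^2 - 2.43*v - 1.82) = 0.3576*v^5 + 19.503*v^4 - 16.0824*v^3 - 20.1966*v^2 - 7.32*v - 1.9656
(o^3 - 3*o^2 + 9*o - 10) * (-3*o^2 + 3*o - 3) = -3*o^5 + 12*o^4 - 39*o^3 + 66*o^2 - 57*o + 30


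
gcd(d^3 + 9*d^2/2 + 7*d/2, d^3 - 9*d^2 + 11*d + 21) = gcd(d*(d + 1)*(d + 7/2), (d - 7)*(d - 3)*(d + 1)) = d + 1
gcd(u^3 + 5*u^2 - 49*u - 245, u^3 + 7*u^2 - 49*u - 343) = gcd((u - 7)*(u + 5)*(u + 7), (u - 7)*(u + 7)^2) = u^2 - 49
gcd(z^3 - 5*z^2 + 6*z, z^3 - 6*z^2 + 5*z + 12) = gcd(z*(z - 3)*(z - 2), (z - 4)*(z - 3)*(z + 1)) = z - 3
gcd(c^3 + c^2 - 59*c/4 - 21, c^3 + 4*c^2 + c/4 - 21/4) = c^2 + 5*c + 21/4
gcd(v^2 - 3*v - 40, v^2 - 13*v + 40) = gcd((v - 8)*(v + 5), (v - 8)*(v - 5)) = v - 8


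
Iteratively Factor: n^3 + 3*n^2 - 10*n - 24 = (n + 2)*(n^2 + n - 12) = (n - 3)*(n + 2)*(n + 4)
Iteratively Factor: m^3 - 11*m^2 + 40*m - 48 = (m - 3)*(m^2 - 8*m + 16) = (m - 4)*(m - 3)*(m - 4)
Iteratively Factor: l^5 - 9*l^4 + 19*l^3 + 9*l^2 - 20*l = (l - 5)*(l^4 - 4*l^3 - l^2 + 4*l) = (l - 5)*(l - 4)*(l^3 - l) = (l - 5)*(l - 4)*(l + 1)*(l^2 - l) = (l - 5)*(l - 4)*(l - 1)*(l + 1)*(l)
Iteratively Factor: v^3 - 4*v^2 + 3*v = (v - 1)*(v^2 - 3*v) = (v - 3)*(v - 1)*(v)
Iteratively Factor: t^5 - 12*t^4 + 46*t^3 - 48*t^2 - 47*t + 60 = (t - 4)*(t^4 - 8*t^3 + 14*t^2 + 8*t - 15) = (t - 4)*(t + 1)*(t^3 - 9*t^2 + 23*t - 15) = (t - 4)*(t - 3)*(t + 1)*(t^2 - 6*t + 5) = (t - 5)*(t - 4)*(t - 3)*(t + 1)*(t - 1)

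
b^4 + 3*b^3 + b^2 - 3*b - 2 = (b - 1)*(b + 1)^2*(b + 2)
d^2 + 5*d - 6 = (d - 1)*(d + 6)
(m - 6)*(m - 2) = m^2 - 8*m + 12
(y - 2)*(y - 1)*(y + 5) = y^3 + 2*y^2 - 13*y + 10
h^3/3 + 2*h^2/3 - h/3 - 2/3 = (h/3 + 1/3)*(h - 1)*(h + 2)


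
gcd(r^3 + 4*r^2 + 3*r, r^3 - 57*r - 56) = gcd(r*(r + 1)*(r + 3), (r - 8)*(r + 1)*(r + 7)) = r + 1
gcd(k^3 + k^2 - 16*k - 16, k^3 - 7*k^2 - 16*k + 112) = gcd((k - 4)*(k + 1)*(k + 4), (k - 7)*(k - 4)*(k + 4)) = k^2 - 16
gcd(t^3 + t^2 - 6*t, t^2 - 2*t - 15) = t + 3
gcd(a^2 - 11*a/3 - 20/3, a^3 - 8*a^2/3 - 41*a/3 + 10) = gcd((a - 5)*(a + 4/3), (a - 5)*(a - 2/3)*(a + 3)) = a - 5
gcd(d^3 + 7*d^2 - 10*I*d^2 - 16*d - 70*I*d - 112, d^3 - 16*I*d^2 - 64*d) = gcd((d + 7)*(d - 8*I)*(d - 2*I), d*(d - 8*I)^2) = d - 8*I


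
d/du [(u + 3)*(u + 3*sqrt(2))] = 2*u + 3 + 3*sqrt(2)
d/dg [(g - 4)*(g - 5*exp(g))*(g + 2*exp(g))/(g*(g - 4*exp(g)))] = (g^4*exp(g) + g^4 - 20*g^3*exp(2*g) - 12*g^3*exp(g) + 40*g^2*exp(3*g) + 102*g^2*exp(2*g) + 4*g^2*exp(g) - 160*g*exp(3*g) - 80*g*exp(2*g) + 160*exp(3*g))/(g^2*(g^2 - 8*g*exp(g) + 16*exp(2*g)))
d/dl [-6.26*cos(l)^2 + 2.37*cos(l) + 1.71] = (12.52*cos(l) - 2.37)*sin(l)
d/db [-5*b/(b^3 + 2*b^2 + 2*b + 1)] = 5*(2*b^3 + 2*b^2 - 1)/(b^6 + 4*b^5 + 8*b^4 + 10*b^3 + 8*b^2 + 4*b + 1)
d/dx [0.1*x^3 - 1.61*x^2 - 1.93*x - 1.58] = 0.3*x^2 - 3.22*x - 1.93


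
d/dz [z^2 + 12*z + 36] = 2*z + 12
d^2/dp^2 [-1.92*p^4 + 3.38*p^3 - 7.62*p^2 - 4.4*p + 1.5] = -23.04*p^2 + 20.28*p - 15.24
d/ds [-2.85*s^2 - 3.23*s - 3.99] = -5.7*s - 3.23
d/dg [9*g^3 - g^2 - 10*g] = 27*g^2 - 2*g - 10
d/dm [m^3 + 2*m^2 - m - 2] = 3*m^2 + 4*m - 1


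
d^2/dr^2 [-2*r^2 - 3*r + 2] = -4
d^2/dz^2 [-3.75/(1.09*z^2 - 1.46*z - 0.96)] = (-8.91075*z^2 + 11.9355*z + 3.75*(2.18*z - 1.46)*(4.36*z - 2.92) + 7.848)/(-1.09*z^2 + 1.46*z + 0.96)^3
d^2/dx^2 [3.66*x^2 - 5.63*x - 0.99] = 7.32000000000000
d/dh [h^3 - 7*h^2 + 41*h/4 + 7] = 3*h^2 - 14*h + 41/4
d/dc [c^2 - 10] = 2*c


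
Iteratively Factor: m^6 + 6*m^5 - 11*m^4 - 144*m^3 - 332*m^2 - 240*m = (m + 3)*(m^5 + 3*m^4 - 20*m^3 - 84*m^2 - 80*m) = m*(m + 3)*(m^4 + 3*m^3 - 20*m^2 - 84*m - 80) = m*(m - 5)*(m + 3)*(m^3 + 8*m^2 + 20*m + 16) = m*(m - 5)*(m + 2)*(m + 3)*(m^2 + 6*m + 8) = m*(m - 5)*(m + 2)*(m + 3)*(m + 4)*(m + 2)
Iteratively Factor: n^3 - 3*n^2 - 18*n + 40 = (n - 2)*(n^2 - n - 20) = (n - 5)*(n - 2)*(n + 4)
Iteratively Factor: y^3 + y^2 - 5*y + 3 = (y - 1)*(y^2 + 2*y - 3) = (y - 1)*(y + 3)*(y - 1)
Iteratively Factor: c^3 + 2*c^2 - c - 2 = (c - 1)*(c^2 + 3*c + 2) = (c - 1)*(c + 1)*(c + 2)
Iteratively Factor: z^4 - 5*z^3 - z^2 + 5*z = (z)*(z^3 - 5*z^2 - z + 5) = z*(z - 5)*(z^2 - 1) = z*(z - 5)*(z + 1)*(z - 1)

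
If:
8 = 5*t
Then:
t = 8/5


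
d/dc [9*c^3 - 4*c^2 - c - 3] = 27*c^2 - 8*c - 1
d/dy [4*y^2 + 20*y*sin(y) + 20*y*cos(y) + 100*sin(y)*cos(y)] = 20*sqrt(2)*y*cos(y + pi/4) + 8*y + 20*sqrt(2)*sin(y + pi/4) + 100*cos(2*y)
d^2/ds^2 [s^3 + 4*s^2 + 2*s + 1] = 6*s + 8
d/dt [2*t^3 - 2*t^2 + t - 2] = 6*t^2 - 4*t + 1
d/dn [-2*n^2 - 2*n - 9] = -4*n - 2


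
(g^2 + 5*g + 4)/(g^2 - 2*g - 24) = (g + 1)/(g - 6)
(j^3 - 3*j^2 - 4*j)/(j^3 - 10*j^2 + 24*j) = (j + 1)/(j - 6)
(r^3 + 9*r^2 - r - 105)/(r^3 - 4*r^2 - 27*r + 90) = (r + 7)/(r - 6)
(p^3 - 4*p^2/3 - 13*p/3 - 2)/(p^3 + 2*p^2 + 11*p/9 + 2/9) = 3*(p - 3)/(3*p + 1)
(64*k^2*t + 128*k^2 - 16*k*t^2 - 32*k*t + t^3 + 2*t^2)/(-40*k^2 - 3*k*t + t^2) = (-8*k*t - 16*k + t^2 + 2*t)/(5*k + t)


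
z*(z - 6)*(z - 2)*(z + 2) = z^4 - 6*z^3 - 4*z^2 + 24*z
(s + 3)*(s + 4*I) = s^2 + 3*s + 4*I*s + 12*I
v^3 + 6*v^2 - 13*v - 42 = (v - 3)*(v + 2)*(v + 7)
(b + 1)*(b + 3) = b^2 + 4*b + 3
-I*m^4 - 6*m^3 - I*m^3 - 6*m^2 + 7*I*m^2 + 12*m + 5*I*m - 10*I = (m + 2)*(m - 5*I)*(m - I)*(-I*m + I)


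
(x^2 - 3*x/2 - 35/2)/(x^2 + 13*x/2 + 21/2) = (x - 5)/(x + 3)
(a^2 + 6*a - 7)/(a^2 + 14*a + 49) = (a - 1)/(a + 7)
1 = 1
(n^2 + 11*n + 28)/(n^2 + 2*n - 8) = (n + 7)/(n - 2)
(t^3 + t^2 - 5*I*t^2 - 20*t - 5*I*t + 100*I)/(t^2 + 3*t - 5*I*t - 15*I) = (t^2 + t - 20)/(t + 3)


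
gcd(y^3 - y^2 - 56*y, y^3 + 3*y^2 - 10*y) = y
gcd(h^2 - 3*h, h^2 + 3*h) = h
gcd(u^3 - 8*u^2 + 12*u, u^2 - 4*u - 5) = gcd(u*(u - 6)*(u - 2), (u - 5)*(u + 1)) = 1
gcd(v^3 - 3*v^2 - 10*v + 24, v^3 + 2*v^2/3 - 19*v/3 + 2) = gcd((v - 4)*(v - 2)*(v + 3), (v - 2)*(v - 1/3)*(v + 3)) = v^2 + v - 6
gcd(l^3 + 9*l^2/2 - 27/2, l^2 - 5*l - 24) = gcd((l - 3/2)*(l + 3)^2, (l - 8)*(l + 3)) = l + 3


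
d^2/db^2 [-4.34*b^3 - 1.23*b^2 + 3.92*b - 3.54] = -26.04*b - 2.46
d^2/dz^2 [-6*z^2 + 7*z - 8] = -12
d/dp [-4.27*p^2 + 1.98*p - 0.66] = 1.98 - 8.54*p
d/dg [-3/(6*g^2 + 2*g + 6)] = 3*(6*g + 1)/(2*(3*g^2 + g + 3)^2)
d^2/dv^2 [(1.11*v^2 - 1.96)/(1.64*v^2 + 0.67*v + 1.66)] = (-3.5527136788005e-15*v^4 - 2.439336*v^3 - 49.76088*v^2 - 12.921888*v + 15.029552)/(4.410944*v^6 + 5.406096*v^5 + 15.602796*v^4 + 11.244811*v^3 + 15.793074*v^2 + 5.538756*v + 4.574296)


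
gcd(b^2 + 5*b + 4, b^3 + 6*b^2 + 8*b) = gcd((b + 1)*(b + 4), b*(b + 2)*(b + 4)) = b + 4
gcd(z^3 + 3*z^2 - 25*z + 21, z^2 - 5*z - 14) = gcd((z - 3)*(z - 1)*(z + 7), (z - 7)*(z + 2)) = 1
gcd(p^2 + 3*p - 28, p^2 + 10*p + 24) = 1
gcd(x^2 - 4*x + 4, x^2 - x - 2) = x - 2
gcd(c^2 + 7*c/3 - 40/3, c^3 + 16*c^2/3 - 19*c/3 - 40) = c^2 + 7*c/3 - 40/3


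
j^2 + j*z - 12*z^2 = (j - 3*z)*(j + 4*z)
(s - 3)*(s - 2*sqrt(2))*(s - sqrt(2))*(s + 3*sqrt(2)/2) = s^4 - 3*s^3 - 3*sqrt(2)*s^3/2 - 5*s^2 + 9*sqrt(2)*s^2/2 + 6*sqrt(2)*s + 15*s - 18*sqrt(2)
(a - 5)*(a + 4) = a^2 - a - 20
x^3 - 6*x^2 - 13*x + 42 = (x - 7)*(x - 2)*(x + 3)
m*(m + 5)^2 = m^3 + 10*m^2 + 25*m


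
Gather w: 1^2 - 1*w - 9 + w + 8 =0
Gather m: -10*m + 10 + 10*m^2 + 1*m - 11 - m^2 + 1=9*m^2 - 9*m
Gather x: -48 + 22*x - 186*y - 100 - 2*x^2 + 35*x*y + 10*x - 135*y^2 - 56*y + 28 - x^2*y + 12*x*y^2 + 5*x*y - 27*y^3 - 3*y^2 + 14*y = x^2*(-y - 2) + x*(12*y^2 + 40*y + 32) - 27*y^3 - 138*y^2 - 228*y - 120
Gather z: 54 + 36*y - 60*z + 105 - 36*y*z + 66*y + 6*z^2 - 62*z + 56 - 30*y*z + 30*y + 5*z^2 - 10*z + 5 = 132*y + 11*z^2 + z*(-66*y - 132) + 220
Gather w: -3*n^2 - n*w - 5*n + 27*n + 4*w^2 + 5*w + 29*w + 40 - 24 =-3*n^2 + 22*n + 4*w^2 + w*(34 - n) + 16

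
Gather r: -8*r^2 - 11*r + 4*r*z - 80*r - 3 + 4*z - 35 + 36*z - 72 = -8*r^2 + r*(4*z - 91) + 40*z - 110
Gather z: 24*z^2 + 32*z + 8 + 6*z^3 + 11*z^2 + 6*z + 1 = 6*z^3 + 35*z^2 + 38*z + 9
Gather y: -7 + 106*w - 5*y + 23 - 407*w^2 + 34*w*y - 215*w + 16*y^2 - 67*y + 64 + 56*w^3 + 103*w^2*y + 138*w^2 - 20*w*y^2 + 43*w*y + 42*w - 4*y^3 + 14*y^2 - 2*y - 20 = 56*w^3 - 269*w^2 - 67*w - 4*y^3 + y^2*(30 - 20*w) + y*(103*w^2 + 77*w - 74) + 60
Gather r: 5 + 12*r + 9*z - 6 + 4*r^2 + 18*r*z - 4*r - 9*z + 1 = 4*r^2 + r*(18*z + 8)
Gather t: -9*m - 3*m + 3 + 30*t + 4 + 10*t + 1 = -12*m + 40*t + 8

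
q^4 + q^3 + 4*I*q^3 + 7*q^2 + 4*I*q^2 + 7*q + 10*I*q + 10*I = (q + 1)*(q - 2*I)*(q + I)*(q + 5*I)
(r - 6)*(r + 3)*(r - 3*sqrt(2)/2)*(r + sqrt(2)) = r^4 - 3*r^3 - sqrt(2)*r^3/2 - 21*r^2 + 3*sqrt(2)*r^2/2 + 9*r + 9*sqrt(2)*r + 54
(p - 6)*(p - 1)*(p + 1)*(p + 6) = p^4 - 37*p^2 + 36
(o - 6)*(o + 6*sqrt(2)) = o^2 - 6*o + 6*sqrt(2)*o - 36*sqrt(2)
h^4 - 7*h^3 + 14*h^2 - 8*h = h*(h - 4)*(h - 2)*(h - 1)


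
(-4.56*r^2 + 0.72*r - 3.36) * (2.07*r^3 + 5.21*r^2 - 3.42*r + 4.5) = -9.4392*r^5 - 22.2672*r^4 + 12.3912*r^3 - 40.488*r^2 + 14.7312*r - 15.12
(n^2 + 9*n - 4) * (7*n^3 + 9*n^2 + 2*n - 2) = 7*n^5 + 72*n^4 + 55*n^3 - 20*n^2 - 26*n + 8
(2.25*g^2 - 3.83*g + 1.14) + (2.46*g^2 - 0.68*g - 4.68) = 4.71*g^2 - 4.51*g - 3.54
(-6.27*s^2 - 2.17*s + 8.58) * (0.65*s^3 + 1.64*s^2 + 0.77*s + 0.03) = -4.0755*s^5 - 11.6933*s^4 - 2.8097*s^3 + 12.2122*s^2 + 6.5415*s + 0.2574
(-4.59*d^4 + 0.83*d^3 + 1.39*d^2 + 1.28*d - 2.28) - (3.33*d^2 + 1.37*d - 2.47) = -4.59*d^4 + 0.83*d^3 - 1.94*d^2 - 0.0900000000000001*d + 0.19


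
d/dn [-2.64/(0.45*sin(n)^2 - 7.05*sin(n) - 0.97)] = (2.376*sin(n) - 18.612)*cos(n)/(-0.45*sin(n)^2 + 7.05*sin(n) + 0.97)^2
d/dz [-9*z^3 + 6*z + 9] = 6 - 27*z^2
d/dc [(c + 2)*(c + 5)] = 2*c + 7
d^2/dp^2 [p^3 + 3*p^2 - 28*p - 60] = 6*p + 6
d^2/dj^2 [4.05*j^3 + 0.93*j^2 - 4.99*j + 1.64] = 24.3*j + 1.86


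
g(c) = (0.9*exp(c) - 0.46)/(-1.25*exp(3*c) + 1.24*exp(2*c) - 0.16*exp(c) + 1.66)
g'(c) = (0.9*exp(c) - 0.46)*(3.75*exp(3*c) - 2.48*exp(2*c) + 0.16*exp(c))/(-1.25*exp(3*c) + 1.24*exp(2*c) - 0.16*exp(c) + 1.66)^2 + 0.9*exp(c)/(-1.25*exp(3*c) + 1.24*exp(2*c) - 0.16*exp(c) + 1.66)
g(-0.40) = 0.08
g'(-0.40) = 0.35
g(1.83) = -0.02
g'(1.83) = 0.04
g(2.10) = -0.01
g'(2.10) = 0.02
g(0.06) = 0.36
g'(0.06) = 1.16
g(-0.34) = 0.10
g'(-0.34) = 0.38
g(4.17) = -0.00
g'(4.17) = 0.00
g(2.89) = -0.00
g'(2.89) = 0.00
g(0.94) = -0.16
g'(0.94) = 0.45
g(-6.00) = -0.28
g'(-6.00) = 0.00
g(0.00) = 0.30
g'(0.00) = 0.89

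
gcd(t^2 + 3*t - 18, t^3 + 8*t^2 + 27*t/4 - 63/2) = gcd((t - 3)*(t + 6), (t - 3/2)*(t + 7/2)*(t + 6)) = t + 6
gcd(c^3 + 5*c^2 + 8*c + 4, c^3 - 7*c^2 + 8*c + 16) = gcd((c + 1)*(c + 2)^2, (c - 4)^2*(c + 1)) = c + 1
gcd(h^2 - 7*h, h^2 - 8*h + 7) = h - 7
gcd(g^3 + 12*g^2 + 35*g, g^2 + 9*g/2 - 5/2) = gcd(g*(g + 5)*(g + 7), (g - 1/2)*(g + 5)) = g + 5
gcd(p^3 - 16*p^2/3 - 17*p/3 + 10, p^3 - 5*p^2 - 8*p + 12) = p^2 - 7*p + 6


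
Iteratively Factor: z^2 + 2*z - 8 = (z - 2)*(z + 4)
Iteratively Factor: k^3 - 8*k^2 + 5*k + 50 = (k - 5)*(k^2 - 3*k - 10) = (k - 5)*(k + 2)*(k - 5)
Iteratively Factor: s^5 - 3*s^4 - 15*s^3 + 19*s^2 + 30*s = (s - 5)*(s^4 + 2*s^3 - 5*s^2 - 6*s) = (s - 5)*(s + 1)*(s^3 + s^2 - 6*s) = (s - 5)*(s + 1)*(s + 3)*(s^2 - 2*s) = (s - 5)*(s - 2)*(s + 1)*(s + 3)*(s)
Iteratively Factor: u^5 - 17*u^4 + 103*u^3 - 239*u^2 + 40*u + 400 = (u - 4)*(u^4 - 13*u^3 + 51*u^2 - 35*u - 100) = (u - 4)*(u + 1)*(u^3 - 14*u^2 + 65*u - 100) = (u - 5)*(u - 4)*(u + 1)*(u^2 - 9*u + 20) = (u - 5)*(u - 4)^2*(u + 1)*(u - 5)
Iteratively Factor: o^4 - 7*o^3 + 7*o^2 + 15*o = (o + 1)*(o^3 - 8*o^2 + 15*o) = (o - 5)*(o + 1)*(o^2 - 3*o) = o*(o - 5)*(o + 1)*(o - 3)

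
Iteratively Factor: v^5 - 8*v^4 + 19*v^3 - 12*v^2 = (v)*(v^4 - 8*v^3 + 19*v^2 - 12*v) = v*(v - 4)*(v^3 - 4*v^2 + 3*v) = v*(v - 4)*(v - 1)*(v^2 - 3*v) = v^2*(v - 4)*(v - 1)*(v - 3)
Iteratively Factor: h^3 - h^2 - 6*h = (h)*(h^2 - h - 6) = h*(h - 3)*(h + 2)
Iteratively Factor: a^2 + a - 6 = (a + 3)*(a - 2)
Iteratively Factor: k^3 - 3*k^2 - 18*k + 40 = (k + 4)*(k^2 - 7*k + 10) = (k - 5)*(k + 4)*(k - 2)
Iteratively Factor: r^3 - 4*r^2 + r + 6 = (r + 1)*(r^2 - 5*r + 6) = (r - 2)*(r + 1)*(r - 3)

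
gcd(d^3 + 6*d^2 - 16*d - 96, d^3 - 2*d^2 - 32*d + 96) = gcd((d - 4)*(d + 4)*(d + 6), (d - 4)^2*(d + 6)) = d^2 + 2*d - 24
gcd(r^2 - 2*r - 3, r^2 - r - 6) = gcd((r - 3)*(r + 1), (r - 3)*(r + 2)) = r - 3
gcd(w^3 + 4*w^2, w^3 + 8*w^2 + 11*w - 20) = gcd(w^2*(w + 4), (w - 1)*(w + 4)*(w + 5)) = w + 4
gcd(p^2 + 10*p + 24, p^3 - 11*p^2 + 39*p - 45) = 1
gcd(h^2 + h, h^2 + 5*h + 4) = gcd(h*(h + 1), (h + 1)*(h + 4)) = h + 1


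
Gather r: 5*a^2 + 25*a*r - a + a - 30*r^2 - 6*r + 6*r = 5*a^2 + 25*a*r - 30*r^2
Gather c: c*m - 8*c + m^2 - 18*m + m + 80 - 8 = c*(m - 8) + m^2 - 17*m + 72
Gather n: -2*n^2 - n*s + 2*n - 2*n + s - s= -2*n^2 - n*s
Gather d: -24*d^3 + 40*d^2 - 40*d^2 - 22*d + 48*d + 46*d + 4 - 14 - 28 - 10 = -24*d^3 + 72*d - 48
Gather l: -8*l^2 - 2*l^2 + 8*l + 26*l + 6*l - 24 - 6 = -10*l^2 + 40*l - 30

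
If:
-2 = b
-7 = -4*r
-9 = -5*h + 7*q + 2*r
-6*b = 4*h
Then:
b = -2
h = 3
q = 5/14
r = 7/4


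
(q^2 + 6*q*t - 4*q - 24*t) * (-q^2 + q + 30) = -q^4 - 6*q^3*t + 5*q^3 + 30*q^2*t + 26*q^2 + 156*q*t - 120*q - 720*t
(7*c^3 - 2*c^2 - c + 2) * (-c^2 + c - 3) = -7*c^5 + 9*c^4 - 22*c^3 + 3*c^2 + 5*c - 6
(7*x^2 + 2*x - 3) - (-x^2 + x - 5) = 8*x^2 + x + 2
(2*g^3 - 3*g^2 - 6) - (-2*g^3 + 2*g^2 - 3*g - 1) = 4*g^3 - 5*g^2 + 3*g - 5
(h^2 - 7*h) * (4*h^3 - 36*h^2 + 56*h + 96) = 4*h^5 - 64*h^4 + 308*h^3 - 296*h^2 - 672*h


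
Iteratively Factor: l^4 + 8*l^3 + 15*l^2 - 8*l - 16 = (l + 4)*(l^3 + 4*l^2 - l - 4) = (l - 1)*(l + 4)*(l^2 + 5*l + 4) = (l - 1)*(l + 4)^2*(l + 1)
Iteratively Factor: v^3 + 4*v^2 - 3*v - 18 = (v - 2)*(v^2 + 6*v + 9) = (v - 2)*(v + 3)*(v + 3)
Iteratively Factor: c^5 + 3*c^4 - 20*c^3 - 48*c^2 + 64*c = (c - 4)*(c^4 + 7*c^3 + 8*c^2 - 16*c) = c*(c - 4)*(c^3 + 7*c^2 + 8*c - 16) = c*(c - 4)*(c + 4)*(c^2 + 3*c - 4) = c*(c - 4)*(c - 1)*(c + 4)*(c + 4)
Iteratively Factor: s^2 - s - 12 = (s + 3)*(s - 4)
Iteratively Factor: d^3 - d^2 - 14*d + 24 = (d - 3)*(d^2 + 2*d - 8) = (d - 3)*(d - 2)*(d + 4)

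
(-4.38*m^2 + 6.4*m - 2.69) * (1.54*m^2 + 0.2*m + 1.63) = -6.7452*m^4 + 8.98*m^3 - 10.002*m^2 + 9.894*m - 4.3847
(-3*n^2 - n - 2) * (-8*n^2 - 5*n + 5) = 24*n^4 + 23*n^3 + 6*n^2 + 5*n - 10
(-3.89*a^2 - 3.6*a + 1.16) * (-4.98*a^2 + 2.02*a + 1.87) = 19.3722*a^4 + 10.0702*a^3 - 20.3231*a^2 - 4.3888*a + 2.1692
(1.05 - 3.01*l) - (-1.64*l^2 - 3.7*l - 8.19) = 1.64*l^2 + 0.69*l + 9.24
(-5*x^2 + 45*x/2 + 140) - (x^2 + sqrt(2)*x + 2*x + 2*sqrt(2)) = -6*x^2 - sqrt(2)*x + 41*x/2 - 2*sqrt(2) + 140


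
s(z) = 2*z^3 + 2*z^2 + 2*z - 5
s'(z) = 6*z^2 + 4*z + 2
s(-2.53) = -29.65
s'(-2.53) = 30.29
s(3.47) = 109.59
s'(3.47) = 88.13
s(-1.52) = -10.44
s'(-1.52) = 9.78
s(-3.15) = -53.97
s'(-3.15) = 48.94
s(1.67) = 13.23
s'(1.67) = 25.41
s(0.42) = -3.66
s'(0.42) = 4.74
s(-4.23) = -129.05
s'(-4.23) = 92.44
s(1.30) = 5.37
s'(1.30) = 17.34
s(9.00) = 1633.00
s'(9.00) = 524.00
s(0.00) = -5.00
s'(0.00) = 2.00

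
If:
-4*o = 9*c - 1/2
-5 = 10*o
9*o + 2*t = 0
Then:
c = 5/18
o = -1/2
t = 9/4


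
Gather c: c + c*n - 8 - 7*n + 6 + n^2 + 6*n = c*(n + 1) + n^2 - n - 2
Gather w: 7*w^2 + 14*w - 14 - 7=7*w^2 + 14*w - 21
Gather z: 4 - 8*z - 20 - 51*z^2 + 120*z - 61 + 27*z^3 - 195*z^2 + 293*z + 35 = 27*z^3 - 246*z^2 + 405*z - 42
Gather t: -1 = -1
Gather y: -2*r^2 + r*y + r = -2*r^2 + r*y + r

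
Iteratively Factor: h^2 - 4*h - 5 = (h - 5)*(h + 1)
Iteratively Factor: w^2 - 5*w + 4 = (w - 1)*(w - 4)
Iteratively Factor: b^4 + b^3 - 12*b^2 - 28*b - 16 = (b + 2)*(b^3 - b^2 - 10*b - 8) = (b + 1)*(b + 2)*(b^2 - 2*b - 8) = (b + 1)*(b + 2)^2*(b - 4)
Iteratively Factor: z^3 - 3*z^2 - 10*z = (z)*(z^2 - 3*z - 10) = z*(z - 5)*(z + 2)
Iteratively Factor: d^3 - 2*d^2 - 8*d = (d - 4)*(d^2 + 2*d) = d*(d - 4)*(d + 2)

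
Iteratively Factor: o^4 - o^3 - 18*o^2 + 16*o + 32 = (o + 1)*(o^3 - 2*o^2 - 16*o + 32) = (o - 4)*(o + 1)*(o^2 + 2*o - 8) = (o - 4)*(o - 2)*(o + 1)*(o + 4)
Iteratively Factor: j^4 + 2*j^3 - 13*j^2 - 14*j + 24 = (j - 3)*(j^3 + 5*j^2 + 2*j - 8) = (j - 3)*(j + 2)*(j^2 + 3*j - 4) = (j - 3)*(j + 2)*(j + 4)*(j - 1)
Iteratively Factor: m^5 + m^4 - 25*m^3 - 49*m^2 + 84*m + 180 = (m + 2)*(m^4 - m^3 - 23*m^2 - 3*m + 90) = (m - 2)*(m + 2)*(m^3 + m^2 - 21*m - 45) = (m - 2)*(m + 2)*(m + 3)*(m^2 - 2*m - 15) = (m - 2)*(m + 2)*(m + 3)^2*(m - 5)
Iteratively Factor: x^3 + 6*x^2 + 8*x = (x)*(x^2 + 6*x + 8) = x*(x + 4)*(x + 2)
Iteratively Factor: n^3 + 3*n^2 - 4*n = (n + 4)*(n^2 - n) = n*(n + 4)*(n - 1)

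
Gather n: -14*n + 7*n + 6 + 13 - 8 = 11 - 7*n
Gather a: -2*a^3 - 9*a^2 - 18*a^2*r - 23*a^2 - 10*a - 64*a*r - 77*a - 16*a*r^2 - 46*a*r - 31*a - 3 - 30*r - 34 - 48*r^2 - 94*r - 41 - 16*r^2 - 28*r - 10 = -2*a^3 + a^2*(-18*r - 32) + a*(-16*r^2 - 110*r - 118) - 64*r^2 - 152*r - 88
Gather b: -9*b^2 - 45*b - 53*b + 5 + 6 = -9*b^2 - 98*b + 11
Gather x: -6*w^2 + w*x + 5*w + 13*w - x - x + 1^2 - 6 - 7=-6*w^2 + 18*w + x*(w - 2) - 12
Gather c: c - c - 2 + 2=0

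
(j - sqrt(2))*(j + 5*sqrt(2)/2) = j^2 + 3*sqrt(2)*j/2 - 5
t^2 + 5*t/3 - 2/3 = (t - 1/3)*(t + 2)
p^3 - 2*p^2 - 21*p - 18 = (p - 6)*(p + 1)*(p + 3)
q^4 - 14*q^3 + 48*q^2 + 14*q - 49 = (q - 7)^2*(q - 1)*(q + 1)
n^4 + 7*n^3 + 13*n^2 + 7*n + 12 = (n + 3)*(n + 4)*(-I*n + 1)*(I*n + 1)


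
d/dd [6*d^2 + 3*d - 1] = 12*d + 3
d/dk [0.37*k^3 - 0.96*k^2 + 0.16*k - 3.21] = 1.11*k^2 - 1.92*k + 0.16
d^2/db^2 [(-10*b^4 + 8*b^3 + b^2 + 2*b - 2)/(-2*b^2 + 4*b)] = 2*(5*b^6 - 30*b^5 + 60*b^4 - 18*b^3 + 3*b^2 - 6*b + 4)/(b^3*(b^3 - 6*b^2 + 12*b - 8))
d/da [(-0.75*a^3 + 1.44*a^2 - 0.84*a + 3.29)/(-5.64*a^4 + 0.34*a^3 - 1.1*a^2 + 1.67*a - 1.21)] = (-4.23*a^6 + 16.2432*a^5 - 13.8774*a^4 + 72.2886*a^3 + 0.8475*a^2 + 3.7532*a - 4.4779)/(31.8096*a^8 - 3.8352*a^7 + 12.5236*a^6 - 19.5856*a^5 + 15.9944*a^4 - 4.4968*a^3 + 5.4509*a^2 - 4.0414*a + 1.4641)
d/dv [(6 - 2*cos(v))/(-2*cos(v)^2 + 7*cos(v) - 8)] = 2*(-12*cos(v) + cos(2*v) + 14)*sin(v)/(-7*cos(v) + cos(2*v) + 9)^2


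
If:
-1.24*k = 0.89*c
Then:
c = -1.39325842696629*k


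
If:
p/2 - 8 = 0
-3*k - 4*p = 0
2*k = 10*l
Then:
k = -64/3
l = -64/15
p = 16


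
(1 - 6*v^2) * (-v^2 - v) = 6*v^4 + 6*v^3 - v^2 - v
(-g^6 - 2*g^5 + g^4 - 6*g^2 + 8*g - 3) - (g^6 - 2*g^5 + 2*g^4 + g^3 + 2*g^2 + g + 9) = -2*g^6 - g^4 - g^3 - 8*g^2 + 7*g - 12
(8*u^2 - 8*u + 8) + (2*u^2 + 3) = 10*u^2 - 8*u + 11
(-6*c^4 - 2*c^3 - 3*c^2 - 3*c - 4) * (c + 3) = -6*c^5 - 20*c^4 - 9*c^3 - 12*c^2 - 13*c - 12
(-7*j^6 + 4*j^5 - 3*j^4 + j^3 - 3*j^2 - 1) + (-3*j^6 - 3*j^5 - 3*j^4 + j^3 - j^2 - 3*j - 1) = -10*j^6 + j^5 - 6*j^4 + 2*j^3 - 4*j^2 - 3*j - 2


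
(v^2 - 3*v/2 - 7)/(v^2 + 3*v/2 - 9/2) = (2*v^2 - 3*v - 14)/(2*v^2 + 3*v - 9)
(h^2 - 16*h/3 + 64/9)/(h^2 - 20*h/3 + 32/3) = (h - 8/3)/(h - 4)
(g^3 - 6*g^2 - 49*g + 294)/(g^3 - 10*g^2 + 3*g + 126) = (g + 7)/(g + 3)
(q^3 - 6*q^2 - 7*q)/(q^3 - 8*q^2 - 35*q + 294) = q*(q + 1)/(q^2 - q - 42)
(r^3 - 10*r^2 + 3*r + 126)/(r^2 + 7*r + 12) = (r^2 - 13*r + 42)/(r + 4)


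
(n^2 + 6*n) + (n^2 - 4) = 2*n^2 + 6*n - 4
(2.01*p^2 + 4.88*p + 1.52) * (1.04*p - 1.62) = 2.0904*p^3 + 1.819*p^2 - 6.3248*p - 2.4624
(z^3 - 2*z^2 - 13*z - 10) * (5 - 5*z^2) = -5*z^5 + 10*z^4 + 70*z^3 + 40*z^2 - 65*z - 50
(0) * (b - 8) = 0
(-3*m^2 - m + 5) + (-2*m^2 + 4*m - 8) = -5*m^2 + 3*m - 3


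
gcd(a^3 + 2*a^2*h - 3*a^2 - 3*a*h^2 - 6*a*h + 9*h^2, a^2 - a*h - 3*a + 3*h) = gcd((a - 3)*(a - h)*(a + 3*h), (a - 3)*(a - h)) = a^2 - a*h - 3*a + 3*h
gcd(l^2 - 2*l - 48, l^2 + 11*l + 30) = l + 6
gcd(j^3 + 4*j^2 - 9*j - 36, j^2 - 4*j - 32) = j + 4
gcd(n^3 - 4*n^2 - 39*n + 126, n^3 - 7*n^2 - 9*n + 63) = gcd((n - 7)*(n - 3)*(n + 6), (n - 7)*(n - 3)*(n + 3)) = n^2 - 10*n + 21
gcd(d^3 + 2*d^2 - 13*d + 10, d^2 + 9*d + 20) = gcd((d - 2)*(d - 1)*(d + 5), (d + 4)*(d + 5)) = d + 5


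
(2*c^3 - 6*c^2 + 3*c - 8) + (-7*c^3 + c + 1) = -5*c^3 - 6*c^2 + 4*c - 7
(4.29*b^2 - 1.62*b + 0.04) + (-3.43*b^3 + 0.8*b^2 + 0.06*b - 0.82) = -3.43*b^3 + 5.09*b^2 - 1.56*b - 0.78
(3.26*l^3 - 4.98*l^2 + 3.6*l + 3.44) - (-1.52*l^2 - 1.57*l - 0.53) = 3.26*l^3 - 3.46*l^2 + 5.17*l + 3.97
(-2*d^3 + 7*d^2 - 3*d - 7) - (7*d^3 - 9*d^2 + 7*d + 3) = -9*d^3 + 16*d^2 - 10*d - 10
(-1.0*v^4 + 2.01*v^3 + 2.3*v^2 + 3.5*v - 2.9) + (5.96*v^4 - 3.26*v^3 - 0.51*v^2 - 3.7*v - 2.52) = 4.96*v^4 - 1.25*v^3 + 1.79*v^2 - 0.2*v - 5.42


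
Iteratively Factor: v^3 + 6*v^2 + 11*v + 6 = (v + 2)*(v^2 + 4*v + 3) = (v + 1)*(v + 2)*(v + 3)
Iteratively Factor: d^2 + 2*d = (d)*(d + 2)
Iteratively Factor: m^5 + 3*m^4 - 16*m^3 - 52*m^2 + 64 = (m + 4)*(m^4 - m^3 - 12*m^2 - 4*m + 16) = (m - 1)*(m + 4)*(m^3 - 12*m - 16) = (m - 1)*(m + 2)*(m + 4)*(m^2 - 2*m - 8) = (m - 4)*(m - 1)*(m + 2)*(m + 4)*(m + 2)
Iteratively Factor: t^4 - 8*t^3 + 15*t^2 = (t)*(t^3 - 8*t^2 + 15*t) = t^2*(t^2 - 8*t + 15) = t^2*(t - 3)*(t - 5)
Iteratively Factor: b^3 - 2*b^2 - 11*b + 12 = (b - 4)*(b^2 + 2*b - 3) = (b - 4)*(b - 1)*(b + 3)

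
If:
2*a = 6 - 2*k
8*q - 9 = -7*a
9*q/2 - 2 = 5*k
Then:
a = 191/17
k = -140/17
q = -148/17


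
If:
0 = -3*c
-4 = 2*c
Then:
No Solution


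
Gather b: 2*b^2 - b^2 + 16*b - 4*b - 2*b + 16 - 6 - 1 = b^2 + 10*b + 9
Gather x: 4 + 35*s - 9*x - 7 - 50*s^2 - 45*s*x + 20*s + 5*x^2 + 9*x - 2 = -50*s^2 - 45*s*x + 55*s + 5*x^2 - 5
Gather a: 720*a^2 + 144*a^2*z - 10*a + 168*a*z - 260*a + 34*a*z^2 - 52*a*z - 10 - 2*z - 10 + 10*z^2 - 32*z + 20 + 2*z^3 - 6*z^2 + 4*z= a^2*(144*z + 720) + a*(34*z^2 + 116*z - 270) + 2*z^3 + 4*z^2 - 30*z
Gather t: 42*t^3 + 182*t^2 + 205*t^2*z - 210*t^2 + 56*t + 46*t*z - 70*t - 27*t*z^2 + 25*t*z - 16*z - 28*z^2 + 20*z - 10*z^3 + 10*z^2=42*t^3 + t^2*(205*z - 28) + t*(-27*z^2 + 71*z - 14) - 10*z^3 - 18*z^2 + 4*z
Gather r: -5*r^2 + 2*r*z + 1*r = -5*r^2 + r*(2*z + 1)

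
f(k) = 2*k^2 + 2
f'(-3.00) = -12.00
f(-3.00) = 20.00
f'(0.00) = 0.00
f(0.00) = 2.00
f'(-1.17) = -4.68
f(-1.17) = 4.74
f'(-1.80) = -7.20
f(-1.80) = 8.48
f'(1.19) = 4.76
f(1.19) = 4.83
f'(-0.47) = -1.88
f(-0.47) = 2.44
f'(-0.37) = -1.48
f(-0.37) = 2.27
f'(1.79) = 7.16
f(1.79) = 8.41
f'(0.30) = 1.20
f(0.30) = 2.18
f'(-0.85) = -3.40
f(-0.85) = 3.44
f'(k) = 4*k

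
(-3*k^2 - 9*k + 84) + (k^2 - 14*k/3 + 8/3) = -2*k^2 - 41*k/3 + 260/3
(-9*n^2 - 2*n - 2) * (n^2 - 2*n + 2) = -9*n^4 + 16*n^3 - 16*n^2 - 4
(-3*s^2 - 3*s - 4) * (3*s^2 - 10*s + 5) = -9*s^4 + 21*s^3 + 3*s^2 + 25*s - 20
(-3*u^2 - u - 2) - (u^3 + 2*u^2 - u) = -u^3 - 5*u^2 - 2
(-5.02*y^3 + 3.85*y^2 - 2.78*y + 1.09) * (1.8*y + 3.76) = -9.036*y^4 - 11.9452*y^3 + 9.472*y^2 - 8.4908*y + 4.0984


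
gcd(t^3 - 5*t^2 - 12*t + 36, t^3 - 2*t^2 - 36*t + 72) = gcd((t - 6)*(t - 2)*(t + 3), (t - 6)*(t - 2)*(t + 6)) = t^2 - 8*t + 12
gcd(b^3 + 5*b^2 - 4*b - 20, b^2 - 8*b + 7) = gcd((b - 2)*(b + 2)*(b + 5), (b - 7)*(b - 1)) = 1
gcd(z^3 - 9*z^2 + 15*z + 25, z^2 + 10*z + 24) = 1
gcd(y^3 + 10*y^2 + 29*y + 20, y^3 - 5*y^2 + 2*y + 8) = y + 1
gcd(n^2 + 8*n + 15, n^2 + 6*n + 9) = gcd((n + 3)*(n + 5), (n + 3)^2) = n + 3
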